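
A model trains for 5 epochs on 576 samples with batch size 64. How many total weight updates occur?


Iterations per epoch = 576 / 64 = 9
Total updates = iterations_per_epoch * epochs
= 9 * 5
= 45

45


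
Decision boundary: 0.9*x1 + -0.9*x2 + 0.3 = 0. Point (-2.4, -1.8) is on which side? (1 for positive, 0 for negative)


Compute 0.9 * -2.4 + -0.9 * -1.8 + 0.3
= -2.16 + 1.62 + 0.3
= -0.24
Since -0.24 < 0, the point is on the negative side.

0


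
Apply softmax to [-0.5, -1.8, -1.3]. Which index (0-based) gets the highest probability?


Softmax is a monotonic transformation, so it preserves the argmax.
We need to find the index of the maximum logit.
Index 0: -0.5
Index 1: -1.8
Index 2: -1.3
Maximum logit = -0.5 at index 0

0


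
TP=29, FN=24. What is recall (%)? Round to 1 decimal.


Recall = TP / (TP + FN) * 100
= 29 / (29 + 24)
= 29 / 53
= 0.5472
= 54.7%

54.7


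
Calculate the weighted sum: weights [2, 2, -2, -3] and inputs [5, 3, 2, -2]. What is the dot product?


Element-wise products:
2 * 5 = 10
2 * 3 = 6
-2 * 2 = -4
-3 * -2 = 6
Sum = 10 + 6 + -4 + 6
= 18

18


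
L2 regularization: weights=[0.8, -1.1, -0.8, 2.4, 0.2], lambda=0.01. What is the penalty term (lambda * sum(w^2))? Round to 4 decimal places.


Squaring each weight:
0.8^2 = 0.64
(-1.1)^2 = 1.21
(-0.8)^2 = 0.64
2.4^2 = 5.76
0.2^2 = 0.04
Sum of squares = 8.29
Penalty = 0.01 * 8.29 = 0.0829

0.0829


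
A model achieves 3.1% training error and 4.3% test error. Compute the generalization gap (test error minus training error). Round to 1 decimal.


Generalization gap = test_error - train_error
= 4.3 - 3.1
= 1.2%
A small gap suggests good generalization.

1.2


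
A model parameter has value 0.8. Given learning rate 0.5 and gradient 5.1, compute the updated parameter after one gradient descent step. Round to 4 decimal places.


w_new = w_old - lr * gradient
= 0.8 - 0.5 * 5.1
= 0.8 - (2.55)
= -1.7500

-1.7500


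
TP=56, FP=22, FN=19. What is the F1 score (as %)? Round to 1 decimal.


Precision = TP / (TP + FP) = 56 / 78 = 0.7179
Recall = TP / (TP + FN) = 56 / 75 = 0.7467
F1 = 2 * P * R / (P + R)
= 2 * 0.7179 * 0.7467 / (0.7179 + 0.7467)
= 1.0721 / 1.4646
= 0.732
As percentage: 73.2%

73.2


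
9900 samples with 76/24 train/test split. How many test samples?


Train samples = 9900 * 76% = 7524
Test samples = 9900 - 7524
= 2376

2376


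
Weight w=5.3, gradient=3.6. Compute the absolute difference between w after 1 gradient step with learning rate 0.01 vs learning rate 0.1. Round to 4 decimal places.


With lr=0.01: w_new = 5.3 - 0.01 * 3.6 = 5.264
With lr=0.1: w_new = 5.3 - 0.1 * 3.6 = 4.94
Absolute difference = |5.264 - 4.94|
= 0.3240

0.3240


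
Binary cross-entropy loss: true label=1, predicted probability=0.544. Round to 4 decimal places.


For y=1: Loss = -log(p)
= -log(0.544)
= -(-0.6088)
= 0.6088

0.6088


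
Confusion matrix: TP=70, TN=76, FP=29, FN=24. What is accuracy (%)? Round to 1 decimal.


Accuracy = (TP + TN) / (TP + TN + FP + FN) * 100
= (70 + 76) / (70 + 76 + 29 + 24)
= 146 / 199
= 0.7337
= 73.4%

73.4


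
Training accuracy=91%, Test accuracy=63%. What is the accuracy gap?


Gap = train_accuracy - test_accuracy
= 91 - 63
= 28%
This large gap strongly indicates overfitting.

28


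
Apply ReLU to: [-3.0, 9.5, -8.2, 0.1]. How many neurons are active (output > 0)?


ReLU(x) = max(0, x) for each element:
ReLU(-3.0) = 0
ReLU(9.5) = 9.5
ReLU(-8.2) = 0
ReLU(0.1) = 0.1
Active neurons (>0): 2

2


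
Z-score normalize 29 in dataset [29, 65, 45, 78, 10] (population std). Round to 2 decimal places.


Mean = (29 + 65 + 45 + 78 + 10) / 5 = 45.4
Variance = sum((x_i - mean)^2) / n = 593.84
Std = sqrt(593.84) = 24.3688
Z = (x - mean) / std
= (29 - 45.4) / 24.3688
= -16.4 / 24.3688
= -0.67

-0.67


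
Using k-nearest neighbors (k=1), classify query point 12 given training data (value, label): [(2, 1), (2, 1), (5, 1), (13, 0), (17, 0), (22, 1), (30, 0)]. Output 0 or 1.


Distances from query 12:
Point 13 (class 0): distance = 1
K=1 nearest neighbors: classes = [0]
Votes for class 1: 0 / 1
Majority vote => class 0

0


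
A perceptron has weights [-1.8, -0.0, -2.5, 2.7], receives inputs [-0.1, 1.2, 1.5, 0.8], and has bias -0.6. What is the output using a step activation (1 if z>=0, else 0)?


z = w . x + b
= -1.8*-0.1 + -0.0*1.2 + -2.5*1.5 + 2.7*0.8 + -0.6
= 0.18 + -0.0 + -3.75 + 2.16 + -0.6
= -1.41 + -0.6
= -2.01
Since z = -2.01 < 0, output = 0

0


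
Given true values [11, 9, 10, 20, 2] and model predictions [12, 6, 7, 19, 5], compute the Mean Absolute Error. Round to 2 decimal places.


Absolute errors: [1, 3, 3, 1, 3]
Sum of absolute errors = 11
MAE = 11 / 5 = 2.20

2.20


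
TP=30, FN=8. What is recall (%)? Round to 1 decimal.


Recall = TP / (TP + FN) * 100
= 30 / (30 + 8)
= 30 / 38
= 0.7895
= 78.9%

78.9


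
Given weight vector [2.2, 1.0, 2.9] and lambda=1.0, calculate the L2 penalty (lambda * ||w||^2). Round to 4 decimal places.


Squaring each weight:
2.2^2 = 4.84
1.0^2 = 1.0
2.9^2 = 8.41
Sum of squares = 14.25
Penalty = 1.0 * 14.25 = 14.2500

14.2500


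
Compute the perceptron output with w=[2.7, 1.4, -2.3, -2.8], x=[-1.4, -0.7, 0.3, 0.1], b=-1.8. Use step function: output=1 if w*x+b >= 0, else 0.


z = w . x + b
= 2.7*-1.4 + 1.4*-0.7 + -2.3*0.3 + -2.8*0.1 + -1.8
= -3.78 + -0.98 + -0.69 + -0.28 + -1.8
= -5.73 + -1.8
= -7.53
Since z = -7.53 < 0, output = 0

0


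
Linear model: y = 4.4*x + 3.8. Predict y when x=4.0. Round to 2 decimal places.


y = 4.4 * 4.0 + (3.8)
= 17.6 + (3.8)
= 21.40

21.40


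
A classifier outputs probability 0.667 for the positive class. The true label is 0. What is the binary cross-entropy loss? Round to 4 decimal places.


For y=0: Loss = -log(1-p)
= -log(1 - 0.667)
= -log(0.333)
= -(-1.0996)
= 1.0996

1.0996


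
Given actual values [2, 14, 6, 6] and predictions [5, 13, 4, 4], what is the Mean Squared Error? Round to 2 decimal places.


Differences: [-3, 1, 2, 2]
Squared errors: [9, 1, 4, 4]
Sum of squared errors = 18
MSE = 18 / 4 = 4.50

4.50


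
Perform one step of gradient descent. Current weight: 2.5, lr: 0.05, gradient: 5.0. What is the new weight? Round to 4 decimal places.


w_new = w_old - lr * gradient
= 2.5 - 0.05 * 5.0
= 2.5 - (0.25)
= 2.2500

2.2500


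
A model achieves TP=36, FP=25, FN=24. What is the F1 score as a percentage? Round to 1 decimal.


Precision = TP / (TP + FP) = 36 / 61 = 0.5902
Recall = TP / (TP + FN) = 36 / 60 = 0.6
F1 = 2 * P * R / (P + R)
= 2 * 0.5902 * 0.6 / (0.5902 + 0.6)
= 0.7082 / 1.1902
= 0.595
As percentage: 59.5%

59.5


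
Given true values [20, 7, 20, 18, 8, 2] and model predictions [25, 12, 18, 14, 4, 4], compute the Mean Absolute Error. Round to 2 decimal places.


Absolute errors: [5, 5, 2, 4, 4, 2]
Sum of absolute errors = 22
MAE = 22 / 6 = 3.67

3.67


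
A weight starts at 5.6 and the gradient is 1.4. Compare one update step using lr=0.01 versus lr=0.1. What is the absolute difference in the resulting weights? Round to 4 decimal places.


With lr=0.01: w_new = 5.6 - 0.01 * 1.4 = 5.586
With lr=0.1: w_new = 5.6 - 0.1 * 1.4 = 5.46
Absolute difference = |5.586 - 5.46|
= 0.1260

0.1260


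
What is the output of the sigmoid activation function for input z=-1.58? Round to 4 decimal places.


sigmoid(z) = 1 / (1 + exp(-z))
exp(-(-1.58)) = exp(1.58) = 4.855
1 + 4.855 = 5.855
1 / 5.855 = 0.1708

0.1708


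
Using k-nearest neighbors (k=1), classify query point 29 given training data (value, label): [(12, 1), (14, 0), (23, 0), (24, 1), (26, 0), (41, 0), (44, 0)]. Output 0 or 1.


Distances from query 29:
Point 26 (class 0): distance = 3
K=1 nearest neighbors: classes = [0]
Votes for class 1: 0 / 1
Majority vote => class 0

0


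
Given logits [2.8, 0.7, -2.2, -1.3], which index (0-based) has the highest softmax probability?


Softmax is a monotonic transformation, so it preserves the argmax.
We need to find the index of the maximum logit.
Index 0: 2.8
Index 1: 0.7
Index 2: -2.2
Index 3: -1.3
Maximum logit = 2.8 at index 0

0


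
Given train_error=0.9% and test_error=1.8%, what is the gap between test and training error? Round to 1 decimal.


Generalization gap = test_error - train_error
= 1.8 - 0.9
= 0.9%
A small gap suggests good generalization.

0.9


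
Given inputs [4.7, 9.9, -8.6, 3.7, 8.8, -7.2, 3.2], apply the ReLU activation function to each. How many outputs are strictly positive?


ReLU(x) = max(0, x) for each element:
ReLU(4.7) = 4.7
ReLU(9.9) = 9.9
ReLU(-8.6) = 0
ReLU(3.7) = 3.7
ReLU(8.8) = 8.8
ReLU(-7.2) = 0
ReLU(3.2) = 3.2
Active neurons (>0): 5

5


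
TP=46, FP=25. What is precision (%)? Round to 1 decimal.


Precision = TP / (TP + FP) * 100
= 46 / (46 + 25)
= 46 / 71
= 0.6479
= 64.8%

64.8


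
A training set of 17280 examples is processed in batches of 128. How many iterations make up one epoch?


Iterations per epoch = dataset_size / batch_size
= 17280 / 128
= 135

135


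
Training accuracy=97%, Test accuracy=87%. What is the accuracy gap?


Gap = train_accuracy - test_accuracy
= 97 - 87
= 10%
This moderate gap may indicate mild overfitting.

10


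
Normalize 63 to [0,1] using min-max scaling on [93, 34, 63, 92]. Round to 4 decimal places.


Min = 34, Max = 93
Range = 93 - 34 = 59
Scaled = (x - min) / (max - min)
= (63 - 34) / 59
= 29 / 59
= 0.4915

0.4915


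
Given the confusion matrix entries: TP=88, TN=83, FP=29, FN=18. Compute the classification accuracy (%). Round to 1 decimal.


Accuracy = (TP + TN) / (TP + TN + FP + FN) * 100
= (88 + 83) / (88 + 83 + 29 + 18)
= 171 / 218
= 0.7844
= 78.4%

78.4


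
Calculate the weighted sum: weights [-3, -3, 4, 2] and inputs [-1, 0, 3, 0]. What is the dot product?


Element-wise products:
-3 * -1 = 3
-3 * 0 = 0
4 * 3 = 12
2 * 0 = 0
Sum = 3 + 0 + 12 + 0
= 15

15


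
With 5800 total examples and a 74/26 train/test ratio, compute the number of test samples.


Train samples = 5800 * 74% = 4292
Test samples = 5800 - 4292
= 1508

1508


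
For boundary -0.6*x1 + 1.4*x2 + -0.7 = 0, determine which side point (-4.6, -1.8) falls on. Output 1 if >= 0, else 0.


Compute -0.6 * -4.6 + 1.4 * -1.8 + -0.7
= 2.76 + -2.52 + -0.7
= -0.46
Since -0.46 < 0, the point is on the negative side.

0


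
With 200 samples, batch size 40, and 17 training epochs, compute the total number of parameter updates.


Iterations per epoch = 200 / 40 = 5
Total updates = iterations_per_epoch * epochs
= 5 * 17
= 85

85


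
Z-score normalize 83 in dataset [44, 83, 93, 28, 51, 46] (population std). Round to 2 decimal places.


Mean = (44 + 83 + 93 + 28 + 51 + 46) / 6 = 57.5
Variance = sum((x_i - mean)^2) / n = 522.9167
Std = sqrt(522.9167) = 22.8674
Z = (x - mean) / std
= (83 - 57.5) / 22.8674
= 25.5 / 22.8674
= 1.12

1.12


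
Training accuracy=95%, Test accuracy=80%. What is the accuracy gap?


Gap = train_accuracy - test_accuracy
= 95 - 80
= 15%
This gap suggests the model is overfitting.

15


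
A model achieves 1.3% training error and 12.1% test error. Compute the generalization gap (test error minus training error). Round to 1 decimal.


Generalization gap = test_error - train_error
= 12.1 - 1.3
= 10.8%
A large gap suggests overfitting.

10.8


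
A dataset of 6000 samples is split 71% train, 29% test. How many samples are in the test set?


Train samples = 6000 * 71% = 4260
Test samples = 6000 - 4260
= 1740

1740


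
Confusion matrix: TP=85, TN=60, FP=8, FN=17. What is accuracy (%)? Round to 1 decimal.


Accuracy = (TP + TN) / (TP + TN + FP + FN) * 100
= (85 + 60) / (85 + 60 + 8 + 17)
= 145 / 170
= 0.8529
= 85.3%

85.3


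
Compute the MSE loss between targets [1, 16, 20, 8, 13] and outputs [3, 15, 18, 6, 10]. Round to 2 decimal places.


Differences: [-2, 1, 2, 2, 3]
Squared errors: [4, 1, 4, 4, 9]
Sum of squared errors = 22
MSE = 22 / 5 = 4.40

4.40


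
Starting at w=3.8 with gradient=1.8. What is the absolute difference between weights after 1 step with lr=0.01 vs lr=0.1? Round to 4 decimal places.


With lr=0.01: w_new = 3.8 - 0.01 * 1.8 = 3.782
With lr=0.1: w_new = 3.8 - 0.1 * 1.8 = 3.62
Absolute difference = |3.782 - 3.62|
= 0.1620

0.1620


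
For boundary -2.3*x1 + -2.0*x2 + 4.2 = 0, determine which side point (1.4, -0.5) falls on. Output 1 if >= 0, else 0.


Compute -2.3 * 1.4 + -2.0 * -0.5 + 4.2
= -3.22 + 1.0 + 4.2
= 1.98
Since 1.98 >= 0, the point is on the positive side.

1


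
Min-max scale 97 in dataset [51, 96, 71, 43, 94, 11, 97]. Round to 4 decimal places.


Min = 11, Max = 97
Range = 97 - 11 = 86
Scaled = (x - min) / (max - min)
= (97 - 11) / 86
= 86 / 86
= 1.0000

1.0000


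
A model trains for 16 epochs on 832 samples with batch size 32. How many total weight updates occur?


Iterations per epoch = 832 / 32 = 26
Total updates = iterations_per_epoch * epochs
= 26 * 16
= 416

416


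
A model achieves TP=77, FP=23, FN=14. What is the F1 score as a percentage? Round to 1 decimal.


Precision = TP / (TP + FP) = 77 / 100 = 0.77
Recall = TP / (TP + FN) = 77 / 91 = 0.8462
F1 = 2 * P * R / (P + R)
= 2 * 0.77 * 0.8462 / (0.77 + 0.8462)
= 1.3031 / 1.6162
= 0.8063
As percentage: 80.6%

80.6


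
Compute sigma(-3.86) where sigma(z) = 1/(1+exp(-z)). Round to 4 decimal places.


sigmoid(z) = 1 / (1 + exp(-z))
exp(-(-3.86)) = exp(3.86) = 47.4654
1 + 47.4654 = 48.4654
1 / 48.4654 = 0.0206

0.0206


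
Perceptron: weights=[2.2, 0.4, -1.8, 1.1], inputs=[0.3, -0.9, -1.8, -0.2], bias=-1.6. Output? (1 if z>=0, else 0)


z = w . x + b
= 2.2*0.3 + 0.4*-0.9 + -1.8*-1.8 + 1.1*-0.2 + -1.6
= 0.66 + -0.36 + 3.24 + -0.22 + -1.6
= 3.32 + -1.6
= 1.72
Since z = 1.72 >= 0, output = 1

1


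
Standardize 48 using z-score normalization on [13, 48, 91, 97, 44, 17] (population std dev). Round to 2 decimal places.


Mean = (13 + 48 + 91 + 97 + 44 + 17) / 6 = 51.6667
Variance = sum((x_i - mean)^2) / n = 1061.8889
Std = sqrt(1061.8889) = 32.5866
Z = (x - mean) / std
= (48 - 51.6667) / 32.5866
= -3.6667 / 32.5866
= -0.11

-0.11


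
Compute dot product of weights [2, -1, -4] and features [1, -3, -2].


Element-wise products:
2 * 1 = 2
-1 * -3 = 3
-4 * -2 = 8
Sum = 2 + 3 + 8
= 13

13


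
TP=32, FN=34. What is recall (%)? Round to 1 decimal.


Recall = TP / (TP + FN) * 100
= 32 / (32 + 34)
= 32 / 66
= 0.4848
= 48.5%

48.5


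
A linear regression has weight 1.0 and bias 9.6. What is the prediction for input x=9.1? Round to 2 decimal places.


y = 1.0 * 9.1 + (9.6)
= 9.1 + (9.6)
= 18.70

18.70


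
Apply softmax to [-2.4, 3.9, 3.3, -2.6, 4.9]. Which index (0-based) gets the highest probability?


Softmax is a monotonic transformation, so it preserves the argmax.
We need to find the index of the maximum logit.
Index 0: -2.4
Index 1: 3.9
Index 2: 3.3
Index 3: -2.6
Index 4: 4.9
Maximum logit = 4.9 at index 4

4


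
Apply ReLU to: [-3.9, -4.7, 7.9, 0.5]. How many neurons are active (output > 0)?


ReLU(x) = max(0, x) for each element:
ReLU(-3.9) = 0
ReLU(-4.7) = 0
ReLU(7.9) = 7.9
ReLU(0.5) = 0.5
Active neurons (>0): 2

2


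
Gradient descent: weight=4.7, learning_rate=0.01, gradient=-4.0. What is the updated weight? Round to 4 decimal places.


w_new = w_old - lr * gradient
= 4.7 - 0.01 * -4.0
= 4.7 - (-0.04)
= 4.7400

4.7400


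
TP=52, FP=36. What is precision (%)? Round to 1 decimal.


Precision = TP / (TP + FP) * 100
= 52 / (52 + 36)
= 52 / 88
= 0.5909
= 59.1%

59.1


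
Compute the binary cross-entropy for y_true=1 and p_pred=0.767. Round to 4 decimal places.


For y=1: Loss = -log(p)
= -log(0.767)
= -(-0.2653)
= 0.2653

0.2653


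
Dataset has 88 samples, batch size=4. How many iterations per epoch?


Iterations per epoch = dataset_size / batch_size
= 88 / 4
= 22

22


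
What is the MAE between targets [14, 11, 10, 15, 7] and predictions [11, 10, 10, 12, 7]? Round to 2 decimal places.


Absolute errors: [3, 1, 0, 3, 0]
Sum of absolute errors = 7
MAE = 7 / 5 = 1.40

1.40


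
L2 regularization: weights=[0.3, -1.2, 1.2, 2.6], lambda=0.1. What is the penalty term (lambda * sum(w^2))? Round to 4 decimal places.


Squaring each weight:
0.3^2 = 0.09
(-1.2)^2 = 1.44
1.2^2 = 1.44
2.6^2 = 6.76
Sum of squares = 9.73
Penalty = 0.1 * 9.73 = 0.9730

0.9730


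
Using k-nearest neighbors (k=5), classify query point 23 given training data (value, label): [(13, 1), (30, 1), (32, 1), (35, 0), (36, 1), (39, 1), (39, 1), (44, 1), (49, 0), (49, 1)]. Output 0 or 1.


Distances from query 23:
Point 30 (class 1): distance = 7
Point 32 (class 1): distance = 9
Point 13 (class 1): distance = 10
Point 35 (class 0): distance = 12
Point 36 (class 1): distance = 13
K=5 nearest neighbors: classes = [1, 1, 1, 0, 1]
Votes for class 1: 4 / 5
Majority vote => class 1

1


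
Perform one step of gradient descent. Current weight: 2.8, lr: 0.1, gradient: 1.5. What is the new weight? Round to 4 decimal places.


w_new = w_old - lr * gradient
= 2.8 - 0.1 * 1.5
= 2.8 - (0.15)
= 2.6500

2.6500


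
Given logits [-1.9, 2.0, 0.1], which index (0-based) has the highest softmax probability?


Softmax is a monotonic transformation, so it preserves the argmax.
We need to find the index of the maximum logit.
Index 0: -1.9
Index 1: 2.0
Index 2: 0.1
Maximum logit = 2.0 at index 1

1


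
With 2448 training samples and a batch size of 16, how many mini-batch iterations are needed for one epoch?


Iterations per epoch = dataset_size / batch_size
= 2448 / 16
= 153

153


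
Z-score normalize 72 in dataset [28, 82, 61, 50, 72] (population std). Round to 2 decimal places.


Mean = (28 + 82 + 61 + 50 + 72) / 5 = 58.6
Variance = sum((x_i - mean)^2) / n = 348.64
Std = sqrt(348.64) = 18.6719
Z = (x - mean) / std
= (72 - 58.6) / 18.6719
= 13.4 / 18.6719
= 0.72

0.72


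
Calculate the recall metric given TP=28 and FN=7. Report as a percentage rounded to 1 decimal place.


Recall = TP / (TP + FN) * 100
= 28 / (28 + 7)
= 28 / 35
= 0.8
= 80.0%

80.0


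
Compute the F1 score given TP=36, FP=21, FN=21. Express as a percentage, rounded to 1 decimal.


Precision = TP / (TP + FP) = 36 / 57 = 0.6316
Recall = TP / (TP + FN) = 36 / 57 = 0.6316
F1 = 2 * P * R / (P + R)
= 2 * 0.6316 * 0.6316 / (0.6316 + 0.6316)
= 0.7978 / 1.2632
= 0.6316
As percentage: 63.2%

63.2


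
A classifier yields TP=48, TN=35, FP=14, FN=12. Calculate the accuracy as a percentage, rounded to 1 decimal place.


Accuracy = (TP + TN) / (TP + TN + FP + FN) * 100
= (48 + 35) / (48 + 35 + 14 + 12)
= 83 / 109
= 0.7615
= 76.1%

76.1


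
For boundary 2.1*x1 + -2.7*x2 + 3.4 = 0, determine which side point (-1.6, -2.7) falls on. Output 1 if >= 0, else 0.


Compute 2.1 * -1.6 + -2.7 * -2.7 + 3.4
= -3.36 + 7.29 + 3.4
= 7.33
Since 7.33 >= 0, the point is on the positive side.

1


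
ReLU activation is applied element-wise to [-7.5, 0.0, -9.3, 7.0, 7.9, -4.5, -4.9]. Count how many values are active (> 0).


ReLU(x) = max(0, x) for each element:
ReLU(-7.5) = 0
ReLU(0.0) = 0
ReLU(-9.3) = 0
ReLU(7.0) = 7.0
ReLU(7.9) = 7.9
ReLU(-4.5) = 0
ReLU(-4.9) = 0
Active neurons (>0): 2

2


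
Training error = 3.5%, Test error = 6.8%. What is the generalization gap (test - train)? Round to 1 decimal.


Generalization gap = test_error - train_error
= 6.8 - 3.5
= 3.3%
A moderate gap.

3.3


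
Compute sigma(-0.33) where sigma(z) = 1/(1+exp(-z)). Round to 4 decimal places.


sigmoid(z) = 1 / (1 + exp(-z))
exp(-(-0.33)) = exp(0.33) = 1.391
1 + 1.391 = 2.391
1 / 2.391 = 0.4182

0.4182


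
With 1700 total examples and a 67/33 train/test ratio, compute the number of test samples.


Train samples = 1700 * 67% = 1139
Test samples = 1700 - 1139
= 561

561


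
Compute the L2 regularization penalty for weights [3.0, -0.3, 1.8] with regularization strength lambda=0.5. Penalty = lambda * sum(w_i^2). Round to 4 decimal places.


Squaring each weight:
3.0^2 = 9.0
(-0.3)^2 = 0.09
1.8^2 = 3.24
Sum of squares = 12.33
Penalty = 0.5 * 12.33 = 6.1650

6.1650


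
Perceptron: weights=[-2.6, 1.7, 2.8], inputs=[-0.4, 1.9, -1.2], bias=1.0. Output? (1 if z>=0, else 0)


z = w . x + b
= -2.6*-0.4 + 1.7*1.9 + 2.8*-1.2 + 1.0
= 1.04 + 3.23 + -3.36 + 1.0
= 0.91 + 1.0
= 1.91
Since z = 1.91 >= 0, output = 1

1


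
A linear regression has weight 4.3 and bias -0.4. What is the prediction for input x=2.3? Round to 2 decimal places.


y = 4.3 * 2.3 + (-0.4)
= 9.89 + (-0.4)
= 9.49

9.49


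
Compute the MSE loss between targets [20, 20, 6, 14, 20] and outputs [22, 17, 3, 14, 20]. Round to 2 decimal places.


Differences: [-2, 3, 3, 0, 0]
Squared errors: [4, 9, 9, 0, 0]
Sum of squared errors = 22
MSE = 22 / 5 = 4.40

4.40


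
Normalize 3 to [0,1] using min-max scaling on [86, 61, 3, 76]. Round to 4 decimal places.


Min = 3, Max = 86
Range = 86 - 3 = 83
Scaled = (x - min) / (max - min)
= (3 - 3) / 83
= 0 / 83
= 0.0000

0.0000


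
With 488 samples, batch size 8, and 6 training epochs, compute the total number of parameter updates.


Iterations per epoch = 488 / 8 = 61
Total updates = iterations_per_epoch * epochs
= 61 * 6
= 366

366


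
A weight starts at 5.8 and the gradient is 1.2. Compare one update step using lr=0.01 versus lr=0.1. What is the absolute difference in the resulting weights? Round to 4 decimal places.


With lr=0.01: w_new = 5.8 - 0.01 * 1.2 = 5.788
With lr=0.1: w_new = 5.8 - 0.1 * 1.2 = 5.68
Absolute difference = |5.788 - 5.68|
= 0.1080

0.1080


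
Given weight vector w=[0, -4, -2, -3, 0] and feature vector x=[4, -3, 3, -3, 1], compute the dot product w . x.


Element-wise products:
0 * 4 = 0
-4 * -3 = 12
-2 * 3 = -6
-3 * -3 = 9
0 * 1 = 0
Sum = 0 + 12 + -6 + 9 + 0
= 15

15


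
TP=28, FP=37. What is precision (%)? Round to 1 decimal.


Precision = TP / (TP + FP) * 100
= 28 / (28 + 37)
= 28 / 65
= 0.4308
= 43.1%

43.1


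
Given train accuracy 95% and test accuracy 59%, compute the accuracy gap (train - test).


Gap = train_accuracy - test_accuracy
= 95 - 59
= 36%
This large gap strongly indicates overfitting.

36


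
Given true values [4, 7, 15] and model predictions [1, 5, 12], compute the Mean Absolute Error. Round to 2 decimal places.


Absolute errors: [3, 2, 3]
Sum of absolute errors = 8
MAE = 8 / 3 = 2.67

2.67


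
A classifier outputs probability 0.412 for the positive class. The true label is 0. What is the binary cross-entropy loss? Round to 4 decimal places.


For y=0: Loss = -log(1-p)
= -log(1 - 0.412)
= -log(0.588)
= -(-0.531)
= 0.5310

0.5310


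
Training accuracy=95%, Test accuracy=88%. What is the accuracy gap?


Gap = train_accuracy - test_accuracy
= 95 - 88
= 7%
This moderate gap may indicate mild overfitting.

7


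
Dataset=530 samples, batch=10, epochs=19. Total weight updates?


Iterations per epoch = 530 / 10 = 53
Total updates = iterations_per_epoch * epochs
= 53 * 19
= 1007

1007


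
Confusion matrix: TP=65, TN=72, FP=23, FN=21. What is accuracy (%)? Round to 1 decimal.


Accuracy = (TP + TN) / (TP + TN + FP + FN) * 100
= (65 + 72) / (65 + 72 + 23 + 21)
= 137 / 181
= 0.7569
= 75.7%

75.7


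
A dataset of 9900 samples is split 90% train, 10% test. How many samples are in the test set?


Train samples = 9900 * 90% = 8910
Test samples = 9900 - 8910
= 990

990


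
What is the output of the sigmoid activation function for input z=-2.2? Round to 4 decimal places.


sigmoid(z) = 1 / (1 + exp(-z))
exp(-(-2.2)) = exp(2.2) = 9.025
1 + 9.025 = 10.025
1 / 10.025 = 0.0998

0.0998


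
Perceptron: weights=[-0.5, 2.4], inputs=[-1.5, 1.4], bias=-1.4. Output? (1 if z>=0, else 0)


z = w . x + b
= -0.5*-1.5 + 2.4*1.4 + -1.4
= 0.75 + 3.36 + -1.4
= 4.11 + -1.4
= 2.71
Since z = 2.71 >= 0, output = 1

1


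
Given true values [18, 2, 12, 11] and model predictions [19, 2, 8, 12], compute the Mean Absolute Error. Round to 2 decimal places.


Absolute errors: [1, 0, 4, 1]
Sum of absolute errors = 6
MAE = 6 / 4 = 1.50

1.50


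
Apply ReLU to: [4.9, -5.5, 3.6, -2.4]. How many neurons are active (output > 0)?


ReLU(x) = max(0, x) for each element:
ReLU(4.9) = 4.9
ReLU(-5.5) = 0
ReLU(3.6) = 3.6
ReLU(-2.4) = 0
Active neurons (>0): 2

2


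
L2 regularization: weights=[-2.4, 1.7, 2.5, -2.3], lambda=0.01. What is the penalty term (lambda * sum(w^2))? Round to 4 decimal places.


Squaring each weight:
(-2.4)^2 = 5.76
1.7^2 = 2.89
2.5^2 = 6.25
(-2.3)^2 = 5.29
Sum of squares = 20.19
Penalty = 0.01 * 20.19 = 0.2019

0.2019


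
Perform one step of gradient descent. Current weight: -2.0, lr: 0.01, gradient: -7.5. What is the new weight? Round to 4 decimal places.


w_new = w_old - lr * gradient
= -2.0 - 0.01 * -7.5
= -2.0 - (-0.075)
= -1.9250

-1.9250


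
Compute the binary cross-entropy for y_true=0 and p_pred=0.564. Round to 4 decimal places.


For y=0: Loss = -log(1-p)
= -log(1 - 0.564)
= -log(0.436)
= -(-0.8301)
= 0.8301

0.8301


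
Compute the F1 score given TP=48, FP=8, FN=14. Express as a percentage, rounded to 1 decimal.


Precision = TP / (TP + FP) = 48 / 56 = 0.8571
Recall = TP / (TP + FN) = 48 / 62 = 0.7742
F1 = 2 * P * R / (P + R)
= 2 * 0.8571 * 0.7742 / (0.8571 + 0.7742)
= 1.3272 / 1.6313
= 0.8136
As percentage: 81.4%

81.4


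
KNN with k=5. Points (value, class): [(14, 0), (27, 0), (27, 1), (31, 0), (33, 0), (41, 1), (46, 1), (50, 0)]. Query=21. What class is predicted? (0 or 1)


Distances from query 21:
Point 27 (class 0): distance = 6
Point 27 (class 1): distance = 6
Point 14 (class 0): distance = 7
Point 31 (class 0): distance = 10
Point 33 (class 0): distance = 12
K=5 nearest neighbors: classes = [0, 1, 0, 0, 0]
Votes for class 1: 1 / 5
Majority vote => class 0

0


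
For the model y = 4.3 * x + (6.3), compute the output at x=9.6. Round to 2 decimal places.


y = 4.3 * 9.6 + (6.3)
= 41.28 + (6.3)
= 47.58

47.58


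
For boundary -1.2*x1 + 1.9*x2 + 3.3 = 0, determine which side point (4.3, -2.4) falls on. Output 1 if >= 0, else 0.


Compute -1.2 * 4.3 + 1.9 * -2.4 + 3.3
= -5.16 + -4.56 + 3.3
= -6.42
Since -6.42 < 0, the point is on the negative side.

0


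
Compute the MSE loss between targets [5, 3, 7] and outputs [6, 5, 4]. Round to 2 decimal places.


Differences: [-1, -2, 3]
Squared errors: [1, 4, 9]
Sum of squared errors = 14
MSE = 14 / 3 = 4.67

4.67


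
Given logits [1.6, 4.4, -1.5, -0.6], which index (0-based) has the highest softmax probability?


Softmax is a monotonic transformation, so it preserves the argmax.
We need to find the index of the maximum logit.
Index 0: 1.6
Index 1: 4.4
Index 2: -1.5
Index 3: -0.6
Maximum logit = 4.4 at index 1

1


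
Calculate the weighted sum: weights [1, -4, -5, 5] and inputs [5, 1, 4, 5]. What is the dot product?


Element-wise products:
1 * 5 = 5
-4 * 1 = -4
-5 * 4 = -20
5 * 5 = 25
Sum = 5 + -4 + -20 + 25
= 6

6


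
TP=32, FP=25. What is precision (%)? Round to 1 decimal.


Precision = TP / (TP + FP) * 100
= 32 / (32 + 25)
= 32 / 57
= 0.5614
= 56.1%

56.1


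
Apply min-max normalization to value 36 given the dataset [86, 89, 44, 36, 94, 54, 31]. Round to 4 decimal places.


Min = 31, Max = 94
Range = 94 - 31 = 63
Scaled = (x - min) / (max - min)
= (36 - 31) / 63
= 5 / 63
= 0.0794

0.0794


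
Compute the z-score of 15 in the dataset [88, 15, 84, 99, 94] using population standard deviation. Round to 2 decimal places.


Mean = (88 + 15 + 84 + 99 + 94) / 5 = 76.0
Variance = sum((x_i - mean)^2) / n = 956.4
Std = sqrt(956.4) = 30.9257
Z = (x - mean) / std
= (15 - 76.0) / 30.9257
= -61.0 / 30.9257
= -1.97

-1.97


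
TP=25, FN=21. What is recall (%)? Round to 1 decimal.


Recall = TP / (TP + FN) * 100
= 25 / (25 + 21)
= 25 / 46
= 0.5435
= 54.3%

54.3


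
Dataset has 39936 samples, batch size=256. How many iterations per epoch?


Iterations per epoch = dataset_size / batch_size
= 39936 / 256
= 156

156


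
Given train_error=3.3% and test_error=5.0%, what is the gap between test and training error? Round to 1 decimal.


Generalization gap = test_error - train_error
= 5.0 - 3.3
= 1.7%
A small gap suggests good generalization.

1.7


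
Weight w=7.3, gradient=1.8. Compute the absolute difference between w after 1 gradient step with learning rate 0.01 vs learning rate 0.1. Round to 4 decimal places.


With lr=0.01: w_new = 7.3 - 0.01 * 1.8 = 7.282
With lr=0.1: w_new = 7.3 - 0.1 * 1.8 = 7.12
Absolute difference = |7.282 - 7.12|
= 0.1620

0.1620


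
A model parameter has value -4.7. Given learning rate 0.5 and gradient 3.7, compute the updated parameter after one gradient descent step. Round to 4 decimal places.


w_new = w_old - lr * gradient
= -4.7 - 0.5 * 3.7
= -4.7 - (1.85)
= -6.5500

-6.5500


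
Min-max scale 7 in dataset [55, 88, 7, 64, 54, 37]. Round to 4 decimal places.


Min = 7, Max = 88
Range = 88 - 7 = 81
Scaled = (x - min) / (max - min)
= (7 - 7) / 81
= 0 / 81
= 0.0000

0.0000


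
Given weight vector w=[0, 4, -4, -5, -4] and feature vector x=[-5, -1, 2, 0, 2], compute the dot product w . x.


Element-wise products:
0 * -5 = 0
4 * -1 = -4
-4 * 2 = -8
-5 * 0 = 0
-4 * 2 = -8
Sum = 0 + -4 + -8 + 0 + -8
= -20

-20


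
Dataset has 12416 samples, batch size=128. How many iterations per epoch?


Iterations per epoch = dataset_size / batch_size
= 12416 / 128
= 97

97


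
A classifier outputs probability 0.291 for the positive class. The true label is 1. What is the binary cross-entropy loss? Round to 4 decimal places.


For y=1: Loss = -log(p)
= -log(0.291)
= -(-1.2344)
= 1.2344

1.2344


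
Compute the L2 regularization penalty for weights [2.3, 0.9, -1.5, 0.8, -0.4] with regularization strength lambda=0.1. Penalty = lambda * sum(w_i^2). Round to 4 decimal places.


Squaring each weight:
2.3^2 = 5.29
0.9^2 = 0.81
(-1.5)^2 = 2.25
0.8^2 = 0.64
(-0.4)^2 = 0.16
Sum of squares = 9.15
Penalty = 0.1 * 9.15 = 0.9150

0.9150


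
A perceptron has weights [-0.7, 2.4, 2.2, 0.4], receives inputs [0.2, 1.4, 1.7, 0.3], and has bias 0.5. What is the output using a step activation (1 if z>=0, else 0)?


z = w . x + b
= -0.7*0.2 + 2.4*1.4 + 2.2*1.7 + 0.4*0.3 + 0.5
= -0.14 + 3.36 + 3.74 + 0.12 + 0.5
= 7.08 + 0.5
= 7.58
Since z = 7.58 >= 0, output = 1

1


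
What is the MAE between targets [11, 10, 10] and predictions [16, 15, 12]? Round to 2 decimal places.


Absolute errors: [5, 5, 2]
Sum of absolute errors = 12
MAE = 12 / 3 = 4.00

4.00


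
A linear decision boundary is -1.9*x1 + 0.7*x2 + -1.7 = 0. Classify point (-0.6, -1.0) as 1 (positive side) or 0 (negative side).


Compute -1.9 * -0.6 + 0.7 * -1.0 + -1.7
= 1.14 + -0.7 + -1.7
= -1.26
Since -1.26 < 0, the point is on the negative side.

0


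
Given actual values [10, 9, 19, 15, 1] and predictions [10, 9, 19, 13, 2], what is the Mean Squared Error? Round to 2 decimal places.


Differences: [0, 0, 0, 2, -1]
Squared errors: [0, 0, 0, 4, 1]
Sum of squared errors = 5
MSE = 5 / 5 = 1.00

1.00


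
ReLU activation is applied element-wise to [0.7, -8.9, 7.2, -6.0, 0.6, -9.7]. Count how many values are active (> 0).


ReLU(x) = max(0, x) for each element:
ReLU(0.7) = 0.7
ReLU(-8.9) = 0
ReLU(7.2) = 7.2
ReLU(-6.0) = 0
ReLU(0.6) = 0.6
ReLU(-9.7) = 0
Active neurons (>0): 3

3


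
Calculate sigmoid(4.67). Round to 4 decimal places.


sigmoid(z) = 1 / (1 + exp(-z))
exp(-(4.67)) = exp(-4.67) = 0.0094
1 + 0.0094 = 1.0094
1 / 1.0094 = 0.9907

0.9907


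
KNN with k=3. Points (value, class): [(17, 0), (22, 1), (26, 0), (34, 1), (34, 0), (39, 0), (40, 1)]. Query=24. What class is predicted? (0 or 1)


Distances from query 24:
Point 26 (class 0): distance = 2
Point 22 (class 1): distance = 2
Point 17 (class 0): distance = 7
K=3 nearest neighbors: classes = [0, 1, 0]
Votes for class 1: 1 / 3
Majority vote => class 0

0


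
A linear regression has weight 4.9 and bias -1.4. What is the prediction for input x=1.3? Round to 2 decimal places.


y = 4.9 * 1.3 + (-1.4)
= 6.37 + (-1.4)
= 4.97

4.97


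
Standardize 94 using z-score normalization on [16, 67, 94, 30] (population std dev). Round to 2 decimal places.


Mean = (16 + 67 + 94 + 30) / 4 = 51.75
Variance = sum((x_i - mean)^2) / n = 942.1875
Std = sqrt(942.1875) = 30.6951
Z = (x - mean) / std
= (94 - 51.75) / 30.6951
= 42.25 / 30.6951
= 1.38

1.38


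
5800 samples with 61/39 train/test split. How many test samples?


Train samples = 5800 * 61% = 3538
Test samples = 5800 - 3538
= 2262

2262


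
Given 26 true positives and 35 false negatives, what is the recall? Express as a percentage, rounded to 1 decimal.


Recall = TP / (TP + FN) * 100
= 26 / (26 + 35)
= 26 / 61
= 0.4262
= 42.6%

42.6


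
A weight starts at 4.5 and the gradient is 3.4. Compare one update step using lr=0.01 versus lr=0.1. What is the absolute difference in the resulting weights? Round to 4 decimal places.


With lr=0.01: w_new = 4.5 - 0.01 * 3.4 = 4.466
With lr=0.1: w_new = 4.5 - 0.1 * 3.4 = 4.16
Absolute difference = |4.466 - 4.16|
= 0.3060

0.3060


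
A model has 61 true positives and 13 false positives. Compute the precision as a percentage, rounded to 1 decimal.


Precision = TP / (TP + FP) * 100
= 61 / (61 + 13)
= 61 / 74
= 0.8243
= 82.4%

82.4


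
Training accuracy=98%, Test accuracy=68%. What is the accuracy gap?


Gap = train_accuracy - test_accuracy
= 98 - 68
= 30%
This large gap strongly indicates overfitting.

30


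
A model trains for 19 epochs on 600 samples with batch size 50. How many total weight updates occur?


Iterations per epoch = 600 / 50 = 12
Total updates = iterations_per_epoch * epochs
= 12 * 19
= 228

228


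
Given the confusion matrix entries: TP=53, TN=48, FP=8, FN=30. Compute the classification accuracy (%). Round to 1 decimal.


Accuracy = (TP + TN) / (TP + TN + FP + FN) * 100
= (53 + 48) / (53 + 48 + 8 + 30)
= 101 / 139
= 0.7266
= 72.7%

72.7


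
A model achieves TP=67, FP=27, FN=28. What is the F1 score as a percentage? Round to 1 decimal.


Precision = TP / (TP + FP) = 67 / 94 = 0.7128
Recall = TP / (TP + FN) = 67 / 95 = 0.7053
F1 = 2 * P * R / (P + R)
= 2 * 0.7128 * 0.7053 / (0.7128 + 0.7053)
= 1.0054 / 1.418
= 0.709
As percentage: 70.9%

70.9


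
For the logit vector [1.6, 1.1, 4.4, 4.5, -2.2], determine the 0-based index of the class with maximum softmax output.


Softmax is a monotonic transformation, so it preserves the argmax.
We need to find the index of the maximum logit.
Index 0: 1.6
Index 1: 1.1
Index 2: 4.4
Index 3: 4.5
Index 4: -2.2
Maximum logit = 4.5 at index 3

3


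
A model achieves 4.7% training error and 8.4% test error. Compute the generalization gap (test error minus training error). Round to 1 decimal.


Generalization gap = test_error - train_error
= 8.4 - 4.7
= 3.7%
A moderate gap.

3.7


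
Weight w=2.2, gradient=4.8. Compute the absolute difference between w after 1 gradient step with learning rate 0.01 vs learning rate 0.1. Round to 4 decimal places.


With lr=0.01: w_new = 2.2 - 0.01 * 4.8 = 2.152
With lr=0.1: w_new = 2.2 - 0.1 * 4.8 = 1.72
Absolute difference = |2.152 - 1.72|
= 0.4320

0.4320


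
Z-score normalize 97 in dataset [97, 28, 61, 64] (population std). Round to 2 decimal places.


Mean = (97 + 28 + 61 + 64) / 4 = 62.5
Variance = sum((x_i - mean)^2) / n = 596.25
Std = sqrt(596.25) = 24.4182
Z = (x - mean) / std
= (97 - 62.5) / 24.4182
= 34.5 / 24.4182
= 1.41

1.41


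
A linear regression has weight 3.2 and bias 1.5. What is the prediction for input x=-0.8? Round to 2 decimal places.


y = 3.2 * -0.8 + (1.5)
= -2.56 + (1.5)
= -1.06

-1.06


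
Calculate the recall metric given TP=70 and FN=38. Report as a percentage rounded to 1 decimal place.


Recall = TP / (TP + FN) * 100
= 70 / (70 + 38)
= 70 / 108
= 0.6481
= 64.8%

64.8


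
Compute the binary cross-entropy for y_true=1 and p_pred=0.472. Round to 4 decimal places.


For y=1: Loss = -log(p)
= -log(0.472)
= -(-0.7508)
= 0.7508

0.7508


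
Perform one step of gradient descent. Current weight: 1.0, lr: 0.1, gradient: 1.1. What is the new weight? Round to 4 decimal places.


w_new = w_old - lr * gradient
= 1.0 - 0.1 * 1.1
= 1.0 - (0.11)
= 0.8900

0.8900


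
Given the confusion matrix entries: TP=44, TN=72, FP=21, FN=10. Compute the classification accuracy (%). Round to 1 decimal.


Accuracy = (TP + TN) / (TP + TN + FP + FN) * 100
= (44 + 72) / (44 + 72 + 21 + 10)
= 116 / 147
= 0.7891
= 78.9%

78.9


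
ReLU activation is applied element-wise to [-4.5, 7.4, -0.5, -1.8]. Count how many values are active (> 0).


ReLU(x) = max(0, x) for each element:
ReLU(-4.5) = 0
ReLU(7.4) = 7.4
ReLU(-0.5) = 0
ReLU(-1.8) = 0
Active neurons (>0): 1

1


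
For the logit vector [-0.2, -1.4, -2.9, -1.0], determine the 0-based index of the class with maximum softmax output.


Softmax is a monotonic transformation, so it preserves the argmax.
We need to find the index of the maximum logit.
Index 0: -0.2
Index 1: -1.4
Index 2: -2.9
Index 3: -1.0
Maximum logit = -0.2 at index 0

0


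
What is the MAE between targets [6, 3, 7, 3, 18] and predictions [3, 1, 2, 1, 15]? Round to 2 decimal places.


Absolute errors: [3, 2, 5, 2, 3]
Sum of absolute errors = 15
MAE = 15 / 5 = 3.00

3.00


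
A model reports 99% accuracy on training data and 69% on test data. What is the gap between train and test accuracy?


Gap = train_accuracy - test_accuracy
= 99 - 69
= 30%
This large gap strongly indicates overfitting.

30


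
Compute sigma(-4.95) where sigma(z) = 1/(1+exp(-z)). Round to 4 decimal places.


sigmoid(z) = 1 / (1 + exp(-z))
exp(-(-4.95)) = exp(4.95) = 141.175
1 + 141.175 = 142.175
1 / 142.175 = 0.0070

0.0070


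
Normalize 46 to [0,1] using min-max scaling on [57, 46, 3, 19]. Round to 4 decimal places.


Min = 3, Max = 57
Range = 57 - 3 = 54
Scaled = (x - min) / (max - min)
= (46 - 3) / 54
= 43 / 54
= 0.7963

0.7963


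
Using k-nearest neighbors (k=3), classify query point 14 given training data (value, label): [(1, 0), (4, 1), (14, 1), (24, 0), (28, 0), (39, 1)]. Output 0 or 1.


Distances from query 14:
Point 14 (class 1): distance = 0
Point 24 (class 0): distance = 10
Point 4 (class 1): distance = 10
K=3 nearest neighbors: classes = [1, 0, 1]
Votes for class 1: 2 / 3
Majority vote => class 1

1


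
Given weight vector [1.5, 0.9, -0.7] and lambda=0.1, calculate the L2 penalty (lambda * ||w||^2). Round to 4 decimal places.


Squaring each weight:
1.5^2 = 2.25
0.9^2 = 0.81
(-0.7)^2 = 0.49
Sum of squares = 3.55
Penalty = 0.1 * 3.55 = 0.3550

0.3550


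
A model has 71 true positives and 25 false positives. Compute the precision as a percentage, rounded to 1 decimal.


Precision = TP / (TP + FP) * 100
= 71 / (71 + 25)
= 71 / 96
= 0.7396
= 74.0%

74.0


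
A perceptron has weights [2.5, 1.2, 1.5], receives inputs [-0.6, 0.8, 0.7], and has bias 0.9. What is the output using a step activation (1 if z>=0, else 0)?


z = w . x + b
= 2.5*-0.6 + 1.2*0.8 + 1.5*0.7 + 0.9
= -1.5 + 0.96 + 1.05 + 0.9
= 0.51 + 0.9
= 1.41
Since z = 1.41 >= 0, output = 1

1


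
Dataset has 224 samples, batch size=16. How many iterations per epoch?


Iterations per epoch = dataset_size / batch_size
= 224 / 16
= 14

14


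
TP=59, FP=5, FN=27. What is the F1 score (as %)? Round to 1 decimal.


Precision = TP / (TP + FP) = 59 / 64 = 0.9219
Recall = TP / (TP + FN) = 59 / 86 = 0.686
F1 = 2 * P * R / (P + R)
= 2 * 0.9219 * 0.686 / (0.9219 + 0.686)
= 1.2649 / 1.6079
= 0.7867
As percentage: 78.7%

78.7


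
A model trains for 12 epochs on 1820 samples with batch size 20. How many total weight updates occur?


Iterations per epoch = 1820 / 20 = 91
Total updates = iterations_per_epoch * epochs
= 91 * 12
= 1092

1092


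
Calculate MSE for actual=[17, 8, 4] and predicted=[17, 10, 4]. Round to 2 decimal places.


Differences: [0, -2, 0]
Squared errors: [0, 4, 0]
Sum of squared errors = 4
MSE = 4 / 3 = 1.33

1.33
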